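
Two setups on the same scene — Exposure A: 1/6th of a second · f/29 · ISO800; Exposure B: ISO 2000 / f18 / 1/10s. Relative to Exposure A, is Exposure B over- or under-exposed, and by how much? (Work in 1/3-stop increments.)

2 stops brighter

Aperture: f/29 → f/25 → f/22 → f/20 → f/18 — 1 1/3 stops opened up (brighter).
Shutter speed: 1/6 → 1/8 → 1/10 — 2/3 stop faster (darker).
ISO: 800 → 1000 → 1250 → 1600 → 2000 — 1 1/3 stops higher (brighter).
Net: +1 1/3 −2/3 +1 1/3 = +2 stops.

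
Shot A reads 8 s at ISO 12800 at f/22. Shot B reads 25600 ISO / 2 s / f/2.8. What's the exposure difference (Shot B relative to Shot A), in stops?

5 stops brighter

Aperture: f/22 → f/16 → f/11 → f/8 → f/5.6 → f/4 → f/2.8 — 6 stops opened up (brighter).
Shutter speed: 8 → 4 → 2 — 2 stops shorter (darker).
ISO: 12800 → 25600 — 1 stop raised (brighter).
Net: +6 −2 +1 = +5 stops.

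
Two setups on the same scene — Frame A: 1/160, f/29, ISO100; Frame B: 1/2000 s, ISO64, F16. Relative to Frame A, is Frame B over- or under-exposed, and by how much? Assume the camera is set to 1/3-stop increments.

Aperture: f/29 → f/25 → f/22 → f/20 → f/18 → f/16 — 1 2/3 stops larger aperture (brighter).
Shutter speed: 1/160 → 1/200 → 1/250 → 1/320 → 1/400 → 1/500 → 1/640 → 1/800 → 1/1000 → 1/1250 → 1/1600 → 1/2000 — 3 2/3 stops shorter (darker).
ISO: 100 → 80 → 64 — 2/3 stop dropped (darker).
Net: +1 2/3 −3 2/3 −2/3 = −2 2/3 stops.

2 2/3 stops darker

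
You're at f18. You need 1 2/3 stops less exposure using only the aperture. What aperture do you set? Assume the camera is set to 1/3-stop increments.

f/32

Aperture: f/18 → f/20 → f/22 → f/25 → f/29 → f/32 — 1 2/3 stops narrower (darker).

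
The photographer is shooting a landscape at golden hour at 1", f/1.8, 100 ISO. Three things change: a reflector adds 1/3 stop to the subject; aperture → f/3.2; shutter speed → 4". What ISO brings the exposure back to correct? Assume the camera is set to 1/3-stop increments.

ISO 64

Scene light: 1/3 stop brighter.
Aperture: f/1.8 → f/2 → f/2.2 → f/2.5 → f/2.8 → f/3.2 — 1 2/3 stops narrower (darker).
Shutter speed: 1 → 1.3 → 1.6 → 2 → 2.5 → 3.2 → 4 — 2 stops longer (brighter).
Net so far: 2/3 stop brighter. ISO: 100 → 80 → 64.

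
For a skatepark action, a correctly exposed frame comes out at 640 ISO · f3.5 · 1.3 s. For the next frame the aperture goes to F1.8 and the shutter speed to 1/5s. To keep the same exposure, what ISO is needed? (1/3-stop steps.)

ISO 1000

Aperture: f/3.5 → f/3.2 → f/2.8 → f/2.5 → f/2.2 → f/2 → f/1.8 — 2 stops larger aperture (brighter).
Shutter speed: 1.3 → 1 → 0.8 → 0.6 → 0.5 → 0.4 → 0.3 → 1/4 → 1/5 — 2 2/3 stops faster (darker).
Net change so far: 2/3 stop darker. Offset with the ISO: 640 → 800 → 1000.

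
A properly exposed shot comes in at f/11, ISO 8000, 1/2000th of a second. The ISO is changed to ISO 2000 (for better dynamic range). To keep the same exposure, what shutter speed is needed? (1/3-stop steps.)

ISO: 8000 → 6400 → 5000 → 4000 → 3200 → 2500 → 2000 — 2 stops lower (darker).
Need 2 stops brighter from the shutter speed: 1/2000 → 1/1600 → 1/1250 → 1/1000 → 1/800 → 1/640 → 1/500.

1/500s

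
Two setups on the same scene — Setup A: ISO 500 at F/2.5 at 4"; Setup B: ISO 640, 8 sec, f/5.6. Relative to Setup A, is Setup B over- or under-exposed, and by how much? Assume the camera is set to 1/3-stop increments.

1 stop darker

Aperture: f/2.5 → f/2.8 → f/3.2 → f/3.5 → f/4 → f/4.5 → f/5 → f/5.6 — 2 1/3 stops narrower (darker).
Shutter speed: 4 → 5 → 6 → 8 — 1 stop longer (brighter).
ISO: 500 → 640 — 1/3 stop raised (brighter).
Net: −2 1/3 +1 +1/3 = −1 stop.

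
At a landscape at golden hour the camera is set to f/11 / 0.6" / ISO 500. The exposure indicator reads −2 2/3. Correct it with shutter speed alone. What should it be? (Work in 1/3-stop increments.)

4 s

Underexposed by 2 2/3 stops → need 2 2/3 stops brighter.
Shutter speed: 0.6 → 0.8 → 1 → 1.3 → 1.6 → 2 → 2.5 → 3.2 → 4.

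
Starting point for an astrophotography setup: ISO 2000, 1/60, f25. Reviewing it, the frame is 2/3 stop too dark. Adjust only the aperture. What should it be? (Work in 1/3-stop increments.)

Underexposed by 2/3 stop → need 2/3 stop brighter.
Aperture: f/25 → f/22 → f/20.

f/20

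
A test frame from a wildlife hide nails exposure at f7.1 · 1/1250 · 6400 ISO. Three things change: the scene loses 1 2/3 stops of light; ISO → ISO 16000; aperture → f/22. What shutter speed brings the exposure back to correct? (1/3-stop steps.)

Scene light: 1 2/3 stops darker.
ISO: 6400 → 8000 → 10000 → 12800 → 16000 — 1 1/3 stops higher (brighter).
Aperture: f/7.1 → f/8 → f/9 → f/10 → f/11 → f/13 → f/14 → f/16 → f/18 → f/20 → f/22 — 3 1/3 stops narrower (darker).
Net so far: 3 2/3 stops darker. Shutter speed: 1/1250 → 1/1000 → 1/800 → 1/640 → 1/500 → 1/400 → 1/320 → 1/250 → 1/200 → 1/160 → 1/125 → 1/100.

1/100s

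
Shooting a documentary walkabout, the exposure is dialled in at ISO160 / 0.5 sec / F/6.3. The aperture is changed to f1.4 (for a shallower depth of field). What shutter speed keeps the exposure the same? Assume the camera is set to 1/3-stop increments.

1/40s

Aperture: f/6.3 → f/5.6 → f/5 → f/4.5 → f/4 → f/3.5 → f/3.2 → f/2.8 → f/2.5 → f/2.2 → f/2 → f/1.8 → f/1.6 → f/1.4 — 4 1/3 stops opened up (brighter).
Need 4 1/3 stops darker from the shutter speed: 0.5 → 0.4 → 0.3 → 1/4 → 1/5 → 1/6 → 1/8 → 1/10 → 1/13 → 1/15 → 1/20 → 1/25 → 1/30 → 1/40.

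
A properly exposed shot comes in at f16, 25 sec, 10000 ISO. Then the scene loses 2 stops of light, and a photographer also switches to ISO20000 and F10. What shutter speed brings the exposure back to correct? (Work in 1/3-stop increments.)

Scene light: 2 stops darker.
ISO: 10000 → 12800 → 16000 → 20000 — 1 stop raised (brighter).
Aperture: f/16 → f/14 → f/13 → f/11 → f/10 — 1 1/3 stops opened up (brighter).
Net so far: 1/3 stop brighter. Shutter speed: 25 → 20.

20 s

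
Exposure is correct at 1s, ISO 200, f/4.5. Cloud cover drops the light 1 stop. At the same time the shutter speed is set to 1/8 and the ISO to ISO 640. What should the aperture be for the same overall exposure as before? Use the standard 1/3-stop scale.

Scene light: 1 stop darker.
Shutter speed: 1 → 0.8 → 0.6 → 0.5 → 0.4 → 0.3 → 1/4 → 1/5 → 1/6 → 1/8 — 3 stops faster (darker).
ISO: 200 → 250 → 320 → 400 → 500 → 640 — 1 2/3 stops higher (brighter).
Net so far: 2 1/3 stops darker. Aperture: f/4.5 → f/4 → f/3.5 → f/3.2 → f/2.8 → f/2.5 → f/2.2 → f/2.

f/2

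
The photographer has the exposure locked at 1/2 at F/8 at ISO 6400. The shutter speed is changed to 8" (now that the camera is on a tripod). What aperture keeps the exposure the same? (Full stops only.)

Shutter speed: 1/2 → 1 → 2 → 4 → 8 — 4 stops longer (brighter).
Need 4 stops darker from the aperture: f/8 → f/11 → f/16 → f/22 → f/32.

f/32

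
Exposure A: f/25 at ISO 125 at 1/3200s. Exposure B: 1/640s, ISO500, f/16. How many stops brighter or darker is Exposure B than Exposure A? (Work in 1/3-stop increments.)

Aperture: f/25 → f/22 → f/20 → f/18 → f/16 — 1 1/3 stops larger aperture (brighter).
Shutter speed: 1/3200 → 1/2500 → 1/2000 → 1/1600 → 1/1250 → 1/1000 → 1/800 → 1/640 — 2 1/3 stops slower (brighter).
ISO: 125 → 160 → 200 → 250 → 320 → 400 → 500 — 2 stops higher (brighter).
Net: +1 1/3 +2 1/3 +2 = +5 2/3 stops.

5 2/3 stops brighter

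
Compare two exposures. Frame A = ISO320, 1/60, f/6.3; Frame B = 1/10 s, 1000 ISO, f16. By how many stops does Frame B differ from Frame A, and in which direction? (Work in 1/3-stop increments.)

Aperture: f/6.3 → f/7.1 → f/8 → f/9 → f/10 → f/11 → f/13 → f/14 → f/16 — 2 2/3 stops narrower (darker).
Shutter speed: 1/60 → 1/50 → 1/40 → 1/30 → 1/25 → 1/20 → 1/15 → 1/13 → 1/10 — 2 2/3 stops slower (brighter).
ISO: 320 → 400 → 500 → 640 → 800 → 1000 — 1 2/3 stops raised (brighter).
Net: −2 2/3 +2 2/3 +1 2/3 = +1 2/3 stops.

1 2/3 stops brighter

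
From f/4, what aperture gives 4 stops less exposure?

f/16

Aperture: f/4 → f/5.6 → f/8 → f/11 → f/16 — 4 stops narrower (darker).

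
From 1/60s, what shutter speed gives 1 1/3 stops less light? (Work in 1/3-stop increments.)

Shutter speed: 1/60 → 1/80 → 1/100 → 1/125 → 1/160 — 1 1/3 stops shorter (darker).

1/160s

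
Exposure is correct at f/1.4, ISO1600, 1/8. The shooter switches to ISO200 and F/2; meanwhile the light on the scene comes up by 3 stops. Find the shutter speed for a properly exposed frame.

Scene light: 3 stops brighter.
ISO: 1600 → 800 → 400 → 200 — 3 stops dropped (darker).
Aperture: f/1.4 → f/2 — 1 stop stopped down (darker).
Net so far: 1 stop darker. Shutter speed: 1/8 → 1/4.

1/4s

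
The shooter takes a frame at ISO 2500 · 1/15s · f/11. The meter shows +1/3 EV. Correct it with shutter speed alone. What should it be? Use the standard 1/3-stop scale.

Overexposed by 1/3 stop → need 1/3 stop darker.
Shutter speed: 1/15 → 1/20.

1/20s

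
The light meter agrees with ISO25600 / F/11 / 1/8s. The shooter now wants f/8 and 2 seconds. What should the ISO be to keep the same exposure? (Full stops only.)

Aperture: f/11 → f/8 — 1 stop wider (brighter).
Shutter speed: 1/8 → 1/4 → 1/2 → 1 → 2 — 4 stops longer (brighter).
Net change so far: 5 stops brighter. Offset with the ISO: 25600 → 12800 → 6400 → 3200 → 1600 → 800.

ISO 800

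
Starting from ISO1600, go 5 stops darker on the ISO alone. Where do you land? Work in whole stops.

ISO: 1600 → 800 → 400 → 200 → 100 → 50 — 5 stops lower (darker).

ISO 50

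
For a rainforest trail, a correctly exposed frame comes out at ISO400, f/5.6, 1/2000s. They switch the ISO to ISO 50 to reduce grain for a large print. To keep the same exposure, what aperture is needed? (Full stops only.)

ISO: 400 → 200 → 100 → 50 — 3 stops lower (darker).
Need 3 stops brighter from the aperture: f/5.6 → f/4 → f/2.8 → f/2.

f/2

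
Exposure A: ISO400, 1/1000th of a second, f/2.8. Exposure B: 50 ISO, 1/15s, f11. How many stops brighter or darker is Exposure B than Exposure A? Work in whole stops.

Aperture: f/2.8 → f/4 → f/5.6 → f/8 → f/11 — 4 stops smaller aperture (darker).
Shutter speed: 1/1000 → 1/500 → 1/250 → 1/125 → 1/60 → 1/30 → 1/15 — 6 stops longer (brighter).
ISO: 400 → 200 → 100 → 50 — 3 stops dropped (darker).
Net: −4 +6 −3 = −1 stop.

1 stop darker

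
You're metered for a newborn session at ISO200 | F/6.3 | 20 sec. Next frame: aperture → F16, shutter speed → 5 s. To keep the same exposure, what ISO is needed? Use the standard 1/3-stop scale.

ISO 5000

Aperture: f/6.3 → f/7.1 → f/8 → f/9 → f/10 → f/11 → f/13 → f/14 → f/16 — 2 2/3 stops smaller aperture (darker).
Shutter speed: 20 → 15 → 13 → 10 → 8 → 6 → 5 — 2 stops shorter (darker).
Net change so far: 4 2/3 stops darker. Offset with the ISO: 200 → 250 → 320 → 400 → 500 → 640 → 800 → 1000 → 1250 → 1600 → 2000 → 2500 → 3200 → 4000 → 5000.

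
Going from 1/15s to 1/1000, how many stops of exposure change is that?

6 stops

1/15 → 1/30 → 1/60 → 1/125 → 1/250 → 1/500 → 1/1000 — count the steps: 6 stops.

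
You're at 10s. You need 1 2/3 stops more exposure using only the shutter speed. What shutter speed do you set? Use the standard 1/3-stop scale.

Shutter speed: 10 → 13 → 15 → 20 → 25 → 30 — 1 2/3 stops slower (brighter).

30 s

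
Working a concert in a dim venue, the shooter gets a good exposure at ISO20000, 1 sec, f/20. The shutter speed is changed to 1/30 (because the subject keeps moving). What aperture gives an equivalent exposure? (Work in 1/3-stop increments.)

f/3.5

Shutter speed: 1 → 0.8 → 0.6 → 0.5 → 0.4 → 0.3 → 1/4 → 1/5 → 1/6 → 1/8 → 1/10 → 1/13 → 1/15 → 1/20 → 1/25 → 1/30 — 5 stops shorter (darker).
Need 5 stops brighter from the aperture: f/20 → f/18 → f/16 → f/14 → f/13 → f/11 → f/10 → f/9 → f/8 → f/7.1 → f/6.3 → f/5.6 → f/5 → f/4.5 → f/4 → f/3.5.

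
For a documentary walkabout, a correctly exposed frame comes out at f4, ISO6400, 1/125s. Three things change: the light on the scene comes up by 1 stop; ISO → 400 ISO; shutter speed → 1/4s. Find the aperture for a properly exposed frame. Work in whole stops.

Scene light: 1 stop brighter.
ISO: 6400 → 3200 → 1600 → 800 → 400 — 4 stops dropped (darker).
Shutter speed: 1/125 → 1/60 → 1/30 → 1/15 → 1/8 → 1/4 — 5 stops slower (brighter).
Net so far: 2 stops brighter. Aperture: f/4 → f/5.6 → f/8.

f/8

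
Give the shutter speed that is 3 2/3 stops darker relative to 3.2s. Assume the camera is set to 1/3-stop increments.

1/4s

Shutter speed: 3.2 → 2.5 → 2 → 1.6 → 1.3 → 1 → 0.8 → 0.6 → 0.5 → 0.4 → 0.3 → 1/4 — 3 2/3 stops shorter (darker).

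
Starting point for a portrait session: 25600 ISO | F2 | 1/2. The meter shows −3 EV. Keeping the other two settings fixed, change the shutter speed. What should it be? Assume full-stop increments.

4 s

Underexposed by 3 stops → need 3 stops brighter.
Shutter speed: 1/2 → 1 → 2 → 4.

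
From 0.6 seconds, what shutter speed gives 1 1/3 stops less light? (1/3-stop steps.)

1/4s

Shutter speed: 0.6 → 0.5 → 0.4 → 0.3 → 1/4 — 1 1/3 stops faster (darker).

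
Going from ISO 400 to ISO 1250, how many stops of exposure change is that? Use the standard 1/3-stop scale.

1 2/3 stops

400 → 500 → 640 → 800 → 1000 → 1250 — count the steps: 5 third-stops = 1 2/3 stops.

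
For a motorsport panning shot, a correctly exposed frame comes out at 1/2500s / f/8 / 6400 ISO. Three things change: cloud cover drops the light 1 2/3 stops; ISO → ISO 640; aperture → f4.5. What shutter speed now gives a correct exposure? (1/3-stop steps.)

1/250s

Scene light: 1 2/3 stops darker.
ISO: 6400 → 5000 → 4000 → 3200 → 2500 → 2000 → 1600 → 1250 → 1000 → 800 → 640 — 3 1/3 stops dropped (darker).
Aperture: f/8 → f/7.1 → f/6.3 → f/5.6 → f/5 → f/4.5 — 1 2/3 stops wider (brighter).
Net so far: 3 1/3 stops darker. Shutter speed: 1/2500 → 1/2000 → 1/1600 → 1/1250 → 1/1000 → 1/800 → 1/640 → 1/500 → 1/400 → 1/320 → 1/250.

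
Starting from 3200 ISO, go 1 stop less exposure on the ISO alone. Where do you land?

ISO: 3200 → 1600 — 1 stop dropped (darker).

ISO 1600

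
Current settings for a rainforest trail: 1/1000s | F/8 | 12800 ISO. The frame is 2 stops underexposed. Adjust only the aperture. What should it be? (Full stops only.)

f/4

Underexposed by 2 stops → need 2 stops brighter.
Aperture: f/8 → f/5.6 → f/4.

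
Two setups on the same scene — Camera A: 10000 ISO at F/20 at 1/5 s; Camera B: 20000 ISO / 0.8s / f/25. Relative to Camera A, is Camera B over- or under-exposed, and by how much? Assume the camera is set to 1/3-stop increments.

Aperture: f/20 → f/22 → f/25 — 2/3 stop narrower (darker).
Shutter speed: 1/5 → 1/4 → 0.3 → 0.4 → 0.5 → 0.6 → 0.8 — 2 stops slower (brighter).
ISO: 10000 → 12800 → 16000 → 20000 — 1 stop higher (brighter).
Net: −2/3 +2 +1 = +2 1/3 stops.

2 1/3 stops brighter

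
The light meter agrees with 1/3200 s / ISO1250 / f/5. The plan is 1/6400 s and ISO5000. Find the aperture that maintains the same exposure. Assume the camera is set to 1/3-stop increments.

Shutter speed: 1/3200 → 1/4000 → 1/5000 → 1/6400 — 1 stop shorter (darker).
ISO: 1250 → 1600 → 2000 → 2500 → 3200 → 4000 → 5000 — 2 stops higher (brighter).
Net change so far: 1 stop brighter. Offset with the aperture: f/5 → f/5.6 → f/6.3 → f/7.1.

f/7.1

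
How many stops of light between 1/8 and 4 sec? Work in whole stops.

1/8 → 1/4 → 1/2 → 1 → 2 → 4 — count the steps: 5 stops.

5 stops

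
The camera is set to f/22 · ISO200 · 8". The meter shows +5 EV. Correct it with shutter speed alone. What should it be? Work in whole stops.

1/4s

Overexposed by 5 stops → need 5 stops darker.
Shutter speed: 8 → 4 → 2 → 1 → 1/2 → 1/4.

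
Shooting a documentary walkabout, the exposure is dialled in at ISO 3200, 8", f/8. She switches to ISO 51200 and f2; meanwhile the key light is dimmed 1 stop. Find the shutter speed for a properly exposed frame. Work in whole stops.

1/15s

Scene light: 1 stop darker.
ISO: 3200 → 6400 → 12800 → 25600 → 51200 — 4 stops raised (brighter).
Aperture: f/8 → f/5.6 → f/4 → f/2.8 → f/2 — 4 stops wider (brighter).
Net so far: 7 stops brighter. Shutter speed: 8 → 4 → 2 → 1 → 1/2 → 1/4 → 1/8 → 1/15.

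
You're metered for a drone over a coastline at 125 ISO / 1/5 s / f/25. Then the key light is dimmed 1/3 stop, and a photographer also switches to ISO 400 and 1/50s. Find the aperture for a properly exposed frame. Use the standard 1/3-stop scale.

f/13

Scene light: 1/3 stop darker.
ISO: 125 → 160 → 200 → 250 → 320 → 400 — 1 2/3 stops raised (brighter).
Shutter speed: 1/5 → 1/6 → 1/8 → 1/10 → 1/13 → 1/15 → 1/20 → 1/25 → 1/30 → 1/40 → 1/50 — 3 1/3 stops shorter (darker).
Net so far: 2 stops darker. Aperture: f/25 → f/22 → f/20 → f/18 → f/16 → f/14 → f/13.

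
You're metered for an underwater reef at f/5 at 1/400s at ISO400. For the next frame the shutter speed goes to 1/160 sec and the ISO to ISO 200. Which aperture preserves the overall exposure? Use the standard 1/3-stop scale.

f/5.6

Shutter speed: 1/400 → 1/320 → 1/250 → 1/200 → 1/160 — 1 1/3 stops slower (brighter).
ISO: 400 → 320 → 250 → 200 — 1 stop dropped (darker).
Net change so far: 1/3 stop brighter. Offset with the aperture: f/5 → f/5.6.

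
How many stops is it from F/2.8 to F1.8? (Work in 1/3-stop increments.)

1 1/3 stops

f/2.8 → f/2.5 → f/2.2 → f/2 → f/1.8 — count the steps: 4 third-stops = 1 1/3 stops.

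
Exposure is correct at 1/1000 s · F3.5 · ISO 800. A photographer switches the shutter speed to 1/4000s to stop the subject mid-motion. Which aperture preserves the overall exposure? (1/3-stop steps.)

f/1.8

Shutter speed: 1/1000 → 1/1250 → 1/1600 → 1/2000 → 1/2500 → 1/3200 → 1/4000 — 2 stops faster (darker).
Need 2 stops brighter from the aperture: f/3.5 → f/3.2 → f/2.8 → f/2.5 → f/2.2 → f/2 → f/1.8.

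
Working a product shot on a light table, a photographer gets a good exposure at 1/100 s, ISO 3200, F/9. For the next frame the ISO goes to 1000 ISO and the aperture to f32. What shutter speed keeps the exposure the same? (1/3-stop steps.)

0.4 s

ISO: 3200 → 2500 → 2000 → 1600 → 1250 → 1000 — 1 2/3 stops lower (darker).
Aperture: f/9 → f/10 → f/11 → f/13 → f/14 → f/16 → f/18 → f/20 → f/22 → f/25 → f/29 → f/32 — 3 2/3 stops narrower (darker).
Net change so far: 5 1/3 stops darker. Offset with the shutter speed: 1/100 → 1/80 → 1/60 → 1/50 → 1/40 → 1/30 → 1/25 → 1/20 → 1/15 → 1/13 → 1/10 → 1/8 → 1/6 → 1/5 → 1/4 → 0.3 → 0.4.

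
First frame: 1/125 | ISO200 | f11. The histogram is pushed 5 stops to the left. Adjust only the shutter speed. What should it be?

1/4s

Underexposed by 5 stops → need 5 stops brighter.
Shutter speed: 1/125 → 1/60 → 1/30 → 1/15 → 1/8 → 1/4.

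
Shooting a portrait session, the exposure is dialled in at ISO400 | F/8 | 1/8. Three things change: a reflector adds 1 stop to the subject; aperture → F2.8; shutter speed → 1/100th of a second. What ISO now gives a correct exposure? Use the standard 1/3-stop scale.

Scene light: 1 stop brighter.
Aperture: f/8 → f/7.1 → f/6.3 → f/5.6 → f/5 → f/4.5 → f/4 → f/3.5 → f/3.2 → f/2.8 — 3 stops larger aperture (brighter).
Shutter speed: 1/8 → 1/10 → 1/13 → 1/15 → 1/20 → 1/25 → 1/30 → 1/40 → 1/50 → 1/60 → 1/80 → 1/100 — 3 2/3 stops shorter (darker).
Net so far: 1/3 stop brighter. ISO: 400 → 320.

ISO 320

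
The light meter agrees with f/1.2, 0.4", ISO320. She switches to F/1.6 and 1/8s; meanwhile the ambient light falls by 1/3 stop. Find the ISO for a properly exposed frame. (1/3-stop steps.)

Scene light: 1/3 stop darker.
Aperture: f/1.2 → f/1.4 → f/1.6 — 2/3 stop narrower (darker).
Shutter speed: 0.4 → 0.3 → 1/4 → 1/5 → 1/6 → 1/8 — 1 2/3 stops faster (darker).
Net so far: 2 2/3 stops darker. ISO: 320 → 400 → 500 → 640 → 800 → 1000 → 1250 → 1600 → 2000.

ISO 2000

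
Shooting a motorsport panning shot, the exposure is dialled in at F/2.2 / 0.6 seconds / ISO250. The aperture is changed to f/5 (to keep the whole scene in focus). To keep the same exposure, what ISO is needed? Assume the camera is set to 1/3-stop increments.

Aperture: f/2.2 → f/2.5 → f/2.8 → f/3.2 → f/3.5 → f/4 → f/4.5 → f/5 — 2 1/3 stops smaller aperture (darker).
Need 2 1/3 stops brighter from the ISO: 250 → 320 → 400 → 500 → 640 → 800 → 1000 → 1250.

ISO 1250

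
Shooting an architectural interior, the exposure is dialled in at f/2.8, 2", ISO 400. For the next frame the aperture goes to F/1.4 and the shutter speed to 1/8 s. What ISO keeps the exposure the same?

Aperture: f/2.8 → f/2 → f/1.4 — 2 stops wider (brighter).
Shutter speed: 2 → 1 → 1/2 → 1/4 → 1/8 — 4 stops faster (darker).
Net change so far: 2 stops darker. Offset with the ISO: 400 → 800 → 1600.

ISO 1600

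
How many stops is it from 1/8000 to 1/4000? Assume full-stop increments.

1/8000 → 1/4000 — count the steps: 1 stop.

1 stop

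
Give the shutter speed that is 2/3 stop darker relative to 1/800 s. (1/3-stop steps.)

Shutter speed: 1/800 → 1/1000 → 1/1250 — 2/3 stop shorter (darker).

1/1250s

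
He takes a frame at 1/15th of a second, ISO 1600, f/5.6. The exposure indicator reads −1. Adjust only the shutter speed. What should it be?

Underexposed by 1 stop → need 1 stop brighter.
Shutter speed: 1/15 → 1/8.

1/8s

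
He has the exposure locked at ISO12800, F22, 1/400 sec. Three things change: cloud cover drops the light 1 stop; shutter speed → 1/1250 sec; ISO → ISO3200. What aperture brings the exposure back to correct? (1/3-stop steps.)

f/4.5

Scene light: 1 stop darker.
Shutter speed: 1/400 → 1/500 → 1/640 → 1/800 → 1/1000 → 1/1250 — 1 2/3 stops faster (darker).
ISO: 12800 → 10000 → 8000 → 6400 → 5000 → 4000 → 3200 — 2 stops lower (darker).
Net so far: 4 2/3 stops darker. Aperture: f/22 → f/20 → f/18 → f/16 → f/14 → f/13 → f/11 → f/10 → f/9 → f/8 → f/7.1 → f/6.3 → f/5.6 → f/5 → f/4.5.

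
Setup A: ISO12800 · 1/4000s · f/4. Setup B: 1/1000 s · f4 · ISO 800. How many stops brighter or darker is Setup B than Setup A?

Aperture: unchanged.
Shutter speed: 1/4000 → 1/2000 → 1/1000 — 2 stops longer (brighter).
ISO: 12800 → 6400 → 3200 → 1600 → 800 — 4 stops dropped (darker).
Net: +2 −4 = −2 stops.

2 stops darker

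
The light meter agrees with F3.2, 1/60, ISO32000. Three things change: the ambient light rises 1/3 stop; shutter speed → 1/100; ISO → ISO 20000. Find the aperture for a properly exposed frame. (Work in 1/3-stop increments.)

f/2.2

Scene light: 1/3 stop brighter.
Shutter speed: 1/60 → 1/80 → 1/100 — 2/3 stop faster (darker).
ISO: 32000 → 25600 → 20000 — 2/3 stop dropped (darker).
Net so far: 1 stop darker. Aperture: f/3.2 → f/2.8 → f/2.5 → f/2.2.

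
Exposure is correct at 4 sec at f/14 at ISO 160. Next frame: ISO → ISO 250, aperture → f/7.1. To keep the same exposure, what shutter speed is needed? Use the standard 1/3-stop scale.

ISO: 160 → 200 → 250 — 2/3 stop higher (brighter).
Aperture: f/14 → f/13 → f/11 → f/10 → f/9 → f/8 → f/7.1 — 2 stops wider (brighter).
Net change so far: 2 2/3 stops brighter. Offset with the shutter speed: 4 → 3.2 → 2.5 → 2 → 1.6 → 1.3 → 1 → 0.8 → 0.6.

0.6 s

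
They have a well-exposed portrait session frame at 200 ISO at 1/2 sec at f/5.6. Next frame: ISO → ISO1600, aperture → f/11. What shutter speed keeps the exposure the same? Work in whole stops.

1/4s

ISO: 200 → 400 → 800 → 1600 — 3 stops raised (brighter).
Aperture: f/5.6 → f/8 → f/11 — 2 stops smaller aperture (darker).
Net change so far: 1 stop brighter. Offset with the shutter speed: 1/2 → 1/4.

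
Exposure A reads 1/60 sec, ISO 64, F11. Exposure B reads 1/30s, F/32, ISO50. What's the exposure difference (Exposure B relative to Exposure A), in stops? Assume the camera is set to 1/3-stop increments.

2 1/3 stops darker

Aperture: f/11 → f/13 → f/14 → f/16 → f/18 → f/20 → f/22 → f/25 → f/29 → f/32 — 3 stops stopped down (darker).
Shutter speed: 1/60 → 1/50 → 1/40 → 1/30 — 1 stop longer (brighter).
ISO: 64 → 50 — 1/3 stop lower (darker).
Net: −3 +1 −1/3 = −2 1/3 stops.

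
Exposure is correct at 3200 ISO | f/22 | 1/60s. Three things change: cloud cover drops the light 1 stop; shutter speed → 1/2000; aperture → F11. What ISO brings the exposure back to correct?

Scene light: 1 stop darker.
Shutter speed: 1/60 → 1/125 → 1/250 → 1/500 → 1/1000 → 1/2000 — 5 stops faster (darker).
Aperture: f/22 → f/16 → f/11 — 2 stops wider (brighter).
Net so far: 4 stops darker. ISO: 3200 → 6400 → 12800 → 25600 → 51200.

ISO 51200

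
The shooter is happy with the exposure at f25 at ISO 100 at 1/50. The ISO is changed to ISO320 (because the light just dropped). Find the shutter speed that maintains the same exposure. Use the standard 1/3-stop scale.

ISO: 100 → 125 → 160 → 200 → 250 → 320 — 1 2/3 stops higher (brighter).
Need 1 2/3 stops darker from the shutter speed: 1/50 → 1/60 → 1/80 → 1/100 → 1/125 → 1/160.

1/160s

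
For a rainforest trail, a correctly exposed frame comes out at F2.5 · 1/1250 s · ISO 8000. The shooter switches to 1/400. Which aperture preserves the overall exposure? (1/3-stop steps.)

f/4.5

Shutter speed: 1/1250 → 1/1000 → 1/800 → 1/640 → 1/500 → 1/400 — 1 2/3 stops longer (brighter).
Need 1 2/3 stops darker from the aperture: f/2.5 → f/2.8 → f/3.2 → f/3.5 → f/4 → f/4.5.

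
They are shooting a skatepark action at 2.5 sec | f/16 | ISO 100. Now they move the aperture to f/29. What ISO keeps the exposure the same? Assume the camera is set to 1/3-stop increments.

ISO 320

Aperture: f/16 → f/18 → f/20 → f/22 → f/25 → f/29 — 1 2/3 stops narrower (darker).
Need 1 2/3 stops brighter from the ISO: 100 → 125 → 160 → 200 → 250 → 320.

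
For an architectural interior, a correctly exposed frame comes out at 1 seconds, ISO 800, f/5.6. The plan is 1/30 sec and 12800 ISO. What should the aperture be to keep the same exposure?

Shutter speed: 1 → 1/2 → 1/4 → 1/8 → 1/15 → 1/30 — 5 stops shorter (darker).
ISO: 800 → 1600 → 3200 → 6400 → 12800 — 4 stops raised (brighter).
Net change so far: 1 stop darker. Offset with the aperture: f/5.6 → f/4.

f/4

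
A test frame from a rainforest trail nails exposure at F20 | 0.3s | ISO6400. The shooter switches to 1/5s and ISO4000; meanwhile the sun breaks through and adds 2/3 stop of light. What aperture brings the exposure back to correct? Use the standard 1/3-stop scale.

f/16

Scene light: 2/3 stop brighter.
Shutter speed: 0.3 → 1/4 → 1/5 — 2/3 stop shorter (darker).
ISO: 6400 → 5000 → 4000 — 2/3 stop dropped (darker).
Net so far: 2/3 stop darker. Aperture: f/20 → f/18 → f/16.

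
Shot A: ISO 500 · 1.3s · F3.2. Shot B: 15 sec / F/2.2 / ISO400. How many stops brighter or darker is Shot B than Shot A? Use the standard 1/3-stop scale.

4 1/3 stops brighter

Aperture: f/3.2 → f/2.8 → f/2.5 → f/2.2 — 1 stop wider (brighter).
Shutter speed: 1.3 → 1.6 → 2 → 2.5 → 3.2 → 4 → 5 → 6 → 8 → 10 → 13 → 15 — 3 2/3 stops slower (brighter).
ISO: 500 → 400 — 1/3 stop dropped (darker).
Net: +1 +3 2/3 −1/3 = +4 1/3 stops.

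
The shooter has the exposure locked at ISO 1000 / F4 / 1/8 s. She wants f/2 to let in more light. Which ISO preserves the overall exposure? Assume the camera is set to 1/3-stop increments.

Aperture: f/4 → f/3.5 → f/3.2 → f/2.8 → f/2.5 → f/2.2 → f/2 — 2 stops larger aperture (brighter).
Need 2 stops darker from the ISO: 1000 → 800 → 640 → 500 → 400 → 320 → 250.

ISO 250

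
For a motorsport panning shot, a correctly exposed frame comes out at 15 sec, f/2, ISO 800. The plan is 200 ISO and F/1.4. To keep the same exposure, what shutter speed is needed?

ISO: 800 → 400 → 200 — 2 stops dropped (darker).
Aperture: f/2 → f/1.4 — 1 stop wider (brighter).
Net change so far: 1 stop darker. Offset with the shutter speed: 15 → 30.

30 s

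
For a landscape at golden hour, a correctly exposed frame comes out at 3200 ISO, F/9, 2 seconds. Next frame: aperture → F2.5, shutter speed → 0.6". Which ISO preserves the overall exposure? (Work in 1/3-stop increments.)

ISO 800

Aperture: f/9 → f/8 → f/7.1 → f/6.3 → f/5.6 → f/5 → f/4.5 → f/4 → f/3.5 → f/3.2 → f/2.8 → f/2.5 — 3 2/3 stops larger aperture (brighter).
Shutter speed: 2 → 1.6 → 1.3 → 1 → 0.8 → 0.6 — 1 2/3 stops faster (darker).
Net change so far: 2 stops brighter. Offset with the ISO: 3200 → 2500 → 2000 → 1600 → 1250 → 1000 → 800.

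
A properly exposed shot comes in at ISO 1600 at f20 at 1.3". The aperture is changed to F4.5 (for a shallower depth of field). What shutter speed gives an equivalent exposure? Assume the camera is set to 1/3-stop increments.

Aperture: f/20 → f/18 → f/16 → f/14 → f/13 → f/11 → f/10 → f/9 → f/8 → f/7.1 → f/6.3 → f/5.6 → f/5 → f/4.5 — 4 1/3 stops larger aperture (brighter).
Need 4 1/3 stops darker from the shutter speed: 1.3 → 1 → 0.8 → 0.6 → 0.5 → 0.4 → 0.3 → 1/4 → 1/5 → 1/6 → 1/8 → 1/10 → 1/13 → 1/15.

1/15s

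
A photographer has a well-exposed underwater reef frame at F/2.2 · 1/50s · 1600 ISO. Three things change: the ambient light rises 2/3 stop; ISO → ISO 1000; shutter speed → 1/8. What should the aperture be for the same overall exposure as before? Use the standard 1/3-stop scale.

Scene light: 2/3 stop brighter.
ISO: 1600 → 1250 → 1000 — 2/3 stop dropped (darker).
Shutter speed: 1/50 → 1/40 → 1/30 → 1/25 → 1/20 → 1/15 → 1/13 → 1/10 → 1/8 — 2 2/3 stops slower (brighter).
Net so far: 2 2/3 stops brighter. Aperture: f/2.2 → f/2.5 → f/2.8 → f/3.2 → f/3.5 → f/4 → f/4.5 → f/5 → f/5.6.

f/5.6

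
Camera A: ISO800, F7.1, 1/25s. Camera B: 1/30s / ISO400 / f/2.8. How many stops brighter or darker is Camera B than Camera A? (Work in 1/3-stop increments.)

Aperture: f/7.1 → f/6.3 → f/5.6 → f/5 → f/4.5 → f/4 → f/3.5 → f/3.2 → f/2.8 — 2 2/3 stops larger aperture (brighter).
Shutter speed: 1/25 → 1/30 — 1/3 stop faster (darker).
ISO: 800 → 640 → 500 → 400 — 1 stop lower (darker).
Net: +2 2/3 −1/3 −1 = +1 1/3 stops.

1 1/3 stops brighter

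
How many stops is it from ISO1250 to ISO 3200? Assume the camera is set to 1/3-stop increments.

1250 → 1600 → 2000 → 2500 → 3200 — count the steps: 4 third-stops = 1 1/3 stops.

1 1/3 stops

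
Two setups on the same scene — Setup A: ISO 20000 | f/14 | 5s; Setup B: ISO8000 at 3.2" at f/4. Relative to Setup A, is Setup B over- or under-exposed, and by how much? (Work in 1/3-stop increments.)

Aperture: f/14 → f/13 → f/11 → f/10 → f/9 → f/8 → f/7.1 → f/6.3 → f/5.6 → f/5 → f/4.5 → f/4 — 3 2/3 stops opened up (brighter).
Shutter speed: 5 → 4 → 3.2 — 2/3 stop shorter (darker).
ISO: 20000 → 16000 → 12800 → 10000 → 8000 — 1 1/3 stops lower (darker).
Net: +3 2/3 −2/3 −1 1/3 = +1 2/3 stops.

1 2/3 stops brighter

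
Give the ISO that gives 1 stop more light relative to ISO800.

ISO 1600

ISO: 800 → 1600 — 1 stop higher (brighter).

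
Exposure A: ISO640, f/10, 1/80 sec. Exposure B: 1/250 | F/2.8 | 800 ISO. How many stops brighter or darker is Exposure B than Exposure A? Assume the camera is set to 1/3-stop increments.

2 1/3 stops brighter

Aperture: f/10 → f/9 → f/8 → f/7.1 → f/6.3 → f/5.6 → f/5 → f/4.5 → f/4 → f/3.5 → f/3.2 → f/2.8 — 3 2/3 stops larger aperture (brighter).
Shutter speed: 1/80 → 1/100 → 1/125 → 1/160 → 1/200 → 1/250 — 1 2/3 stops faster (darker).
ISO: 640 → 800 — 1/3 stop raised (brighter).
Net: +3 2/3 −1 2/3 +1/3 = +2 1/3 stops.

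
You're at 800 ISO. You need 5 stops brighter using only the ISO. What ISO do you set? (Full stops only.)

ISO: 800 → 1600 → 3200 → 6400 → 12800 → 25600 — 5 stops raised (brighter).

ISO 25600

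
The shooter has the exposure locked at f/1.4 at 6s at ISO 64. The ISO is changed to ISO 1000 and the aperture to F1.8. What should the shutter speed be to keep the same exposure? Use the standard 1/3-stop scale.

0.6 s

ISO: 64 → 80 → 100 → 125 → 160 → 200 → 250 → 320 → 400 → 500 → 640 → 800 → 1000 — 4 stops raised (brighter).
Aperture: f/1.4 → f/1.6 → f/1.8 — 2/3 stop narrower (darker).
Net change so far: 3 1/3 stops brighter. Offset with the shutter speed: 6 → 5 → 4 → 3.2 → 2.5 → 2 → 1.6 → 1.3 → 1 → 0.8 → 0.6.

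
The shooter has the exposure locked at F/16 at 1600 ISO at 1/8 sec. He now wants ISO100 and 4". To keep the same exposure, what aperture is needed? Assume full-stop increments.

f/22

ISO: 1600 → 800 → 400 → 200 → 100 — 4 stops dropped (darker).
Shutter speed: 1/8 → 1/4 → 1/2 → 1 → 2 → 4 — 5 stops slower (brighter).
Net change so far: 1 stop brighter. Offset with the aperture: f/16 → f/22.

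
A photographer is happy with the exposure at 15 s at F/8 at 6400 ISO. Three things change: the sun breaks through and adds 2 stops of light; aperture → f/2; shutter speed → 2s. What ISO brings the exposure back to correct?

ISO 800

Scene light: 2 stops brighter.
Aperture: f/8 → f/5.6 → f/4 → f/2.8 → f/2 — 4 stops opened up (brighter).
Shutter speed: 15 → 8 → 4 → 2 — 3 stops faster (darker).
Net so far: 3 stops brighter. ISO: 6400 → 3200 → 1600 → 800.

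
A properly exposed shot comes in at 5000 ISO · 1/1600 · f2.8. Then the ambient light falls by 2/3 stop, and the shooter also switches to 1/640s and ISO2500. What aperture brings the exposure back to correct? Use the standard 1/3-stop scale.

f/2.5

Scene light: 2/3 stop darker.
Shutter speed: 1/1600 → 1/1250 → 1/1000 → 1/800 → 1/640 — 1 1/3 stops longer (brighter).
ISO: 5000 → 4000 → 3200 → 2500 — 1 stop dropped (darker).
Net so far: 1/3 stop darker. Aperture: f/2.8 → f/2.5.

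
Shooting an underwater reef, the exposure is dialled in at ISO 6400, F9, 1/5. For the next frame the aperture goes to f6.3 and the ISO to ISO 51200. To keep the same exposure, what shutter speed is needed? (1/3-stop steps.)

Aperture: f/9 → f/8 → f/7.1 → f/6.3 — 1 stop wider (brighter).
ISO: 6400 → 8000 → 10000 → 12800 → 16000 → 20000 → 25600 → 32000 → 40000 → 51200 — 3 stops raised (brighter).
Net change so far: 4 stops brighter. Offset with the shutter speed: 1/5 → 1/6 → 1/8 → 1/10 → 1/13 → 1/15 → 1/20 → 1/25 → 1/30 → 1/40 → 1/50 → 1/60 → 1/80.

1/80s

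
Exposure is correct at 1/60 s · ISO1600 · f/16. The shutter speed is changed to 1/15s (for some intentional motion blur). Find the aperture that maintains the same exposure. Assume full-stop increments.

f/32

Shutter speed: 1/60 → 1/30 → 1/15 — 2 stops slower (brighter).
Need 2 stops darker from the aperture: f/16 → f/22 → f/32.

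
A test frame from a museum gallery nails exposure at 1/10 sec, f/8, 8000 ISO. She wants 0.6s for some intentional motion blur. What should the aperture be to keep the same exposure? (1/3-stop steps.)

Shutter speed: 1/10 → 1/8 → 1/6 → 1/5 → 1/4 → 0.3 → 0.4 → 0.5 → 0.6 — 2 2/3 stops slower (brighter).
Need 2 2/3 stops darker from the aperture: f/8 → f/9 → f/10 → f/11 → f/13 → f/14 → f/16 → f/18 → f/20.

f/20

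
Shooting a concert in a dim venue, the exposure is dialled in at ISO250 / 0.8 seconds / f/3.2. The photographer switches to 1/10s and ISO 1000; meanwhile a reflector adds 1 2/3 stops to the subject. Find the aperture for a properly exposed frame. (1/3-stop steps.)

Scene light: 1 2/3 stops brighter.
Shutter speed: 0.8 → 0.6 → 0.5 → 0.4 → 0.3 → 1/4 → 1/5 → 1/6 → 1/8 → 1/10 — 3 stops faster (darker).
ISO: 250 → 320 → 400 → 500 → 640 → 800 → 1000 — 2 stops raised (brighter).
Net so far: 2/3 stop brighter. Aperture: f/3.2 → f/3.5 → f/4.

f/4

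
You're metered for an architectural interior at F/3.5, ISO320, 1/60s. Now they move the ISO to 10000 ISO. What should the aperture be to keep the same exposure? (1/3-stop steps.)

f/20

ISO: 320 → 400 → 500 → 640 → 800 → 1000 → 1250 → 1600 → 2000 → 2500 → 3200 → 4000 → 5000 → 6400 → 8000 → 10000 — 5 stops raised (brighter).
Need 5 stops darker from the aperture: f/3.5 → f/4 → f/4.5 → f/5 → f/5.6 → f/6.3 → f/7.1 → f/8 → f/9 → f/10 → f/11 → f/13 → f/14 → f/16 → f/18 → f/20.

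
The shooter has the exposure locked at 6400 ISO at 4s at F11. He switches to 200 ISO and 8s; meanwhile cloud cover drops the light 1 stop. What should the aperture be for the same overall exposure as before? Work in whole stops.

f/2

Scene light: 1 stop darker.
ISO: 6400 → 3200 → 1600 → 800 → 400 → 200 — 5 stops dropped (darker).
Shutter speed: 4 → 8 — 1 stop longer (brighter).
Net so far: 5 stops darker. Aperture: f/11 → f/8 → f/5.6 → f/4 → f/2.8 → f/2.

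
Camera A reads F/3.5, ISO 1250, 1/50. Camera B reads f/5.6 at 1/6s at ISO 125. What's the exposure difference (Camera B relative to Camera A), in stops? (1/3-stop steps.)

1 2/3 stops darker

Aperture: f/3.5 → f/4 → f/4.5 → f/5 → f/5.6 — 1 1/3 stops stopped down (darker).
Shutter speed: 1/50 → 1/40 → 1/30 → 1/25 → 1/20 → 1/15 → 1/13 → 1/10 → 1/8 → 1/6 — 3 stops slower (brighter).
ISO: 1250 → 1000 → 800 → 640 → 500 → 400 → 320 → 250 → 200 → 160 → 125 — 3 1/3 stops dropped (darker).
Net: −1 1/3 +3 −3 1/3 = −1 2/3 stops.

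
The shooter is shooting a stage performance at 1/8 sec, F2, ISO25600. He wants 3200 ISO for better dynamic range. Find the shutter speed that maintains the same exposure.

1 s

ISO: 25600 → 12800 → 6400 → 3200 — 3 stops lower (darker).
Need 3 stops brighter from the shutter speed: 1/8 → 1/4 → 1/2 → 1.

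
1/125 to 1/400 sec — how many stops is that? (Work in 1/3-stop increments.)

1/125 → 1/160 → 1/200 → 1/250 → 1/320 → 1/400 — count the steps: 5 third-stops = 1 2/3 stops.

1 2/3 stops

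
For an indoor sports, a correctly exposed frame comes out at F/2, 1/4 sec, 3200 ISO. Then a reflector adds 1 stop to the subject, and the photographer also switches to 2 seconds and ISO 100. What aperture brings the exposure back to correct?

Scene light: 1 stop brighter.
Shutter speed: 1/4 → 1/2 → 1 → 2 — 3 stops longer (brighter).
ISO: 3200 → 1600 → 800 → 400 → 200 → 100 — 5 stops dropped (darker).
Net so far: 1 stop darker. Aperture: f/2 → f/1.4.

f/1.4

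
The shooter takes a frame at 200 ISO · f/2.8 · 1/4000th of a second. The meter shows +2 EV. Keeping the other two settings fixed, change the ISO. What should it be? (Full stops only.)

ISO 50

Overexposed by 2 stops → need 2 stops darker.
ISO: 200 → 100 → 50.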